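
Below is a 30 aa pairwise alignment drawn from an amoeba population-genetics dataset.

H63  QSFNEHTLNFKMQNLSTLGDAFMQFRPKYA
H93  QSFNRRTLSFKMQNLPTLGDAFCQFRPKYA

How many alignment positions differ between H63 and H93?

Mismatches occur at site 5 (E/R), site 6 (H/R), site 9 (N/S), site 16 (S/P), site 23 (M/C).
That gives 5 mismatches out of 30 aligned sites, so the Hamming distance is 5.

5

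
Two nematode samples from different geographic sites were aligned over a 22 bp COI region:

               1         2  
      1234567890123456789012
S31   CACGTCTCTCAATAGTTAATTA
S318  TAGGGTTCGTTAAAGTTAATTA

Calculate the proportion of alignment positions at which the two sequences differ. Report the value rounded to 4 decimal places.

The sequences differ at positions 1 (C/T), 3 (C/G), 5 (T/G), 6 (C/T), 9 (T/G), 10 (C/T), 11 (A/T), 13 (T/A).
There are 8 differences over 22 sites, so p = 8/22 = 0.3636.

0.3636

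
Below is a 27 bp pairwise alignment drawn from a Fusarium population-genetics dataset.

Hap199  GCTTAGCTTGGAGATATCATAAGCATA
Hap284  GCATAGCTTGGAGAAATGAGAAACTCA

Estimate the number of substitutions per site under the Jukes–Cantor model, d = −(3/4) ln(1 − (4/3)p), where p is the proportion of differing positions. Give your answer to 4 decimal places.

0.3181

The sequences differ at positions 3 (T/A), 15 (T/A), 18 (C/G), 20 (T/G), 23 (G/A), 25 (A/T), 26 (T/C).
p = 7/27 = 0.259259.
d = −0.75 · ln(1 − (4/3)·0.259259) = −0.75 · ln(0.654321) = −0.75 · (-0.424157) = 0.3181.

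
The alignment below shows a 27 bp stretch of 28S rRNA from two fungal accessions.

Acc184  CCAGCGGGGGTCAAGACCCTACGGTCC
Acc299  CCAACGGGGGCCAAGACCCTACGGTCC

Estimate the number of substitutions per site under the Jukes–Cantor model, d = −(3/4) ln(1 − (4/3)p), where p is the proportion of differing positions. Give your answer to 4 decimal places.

0.0780

The sequences differ at positions 4 (G/A), 11 (T/C).
p = 2/27 = 0.074074.
d = −0.75 · ln(1 − (4/3)·0.074074) = −0.75 · ln(0.901235) = −0.75 · (-0.103989) = 0.0780.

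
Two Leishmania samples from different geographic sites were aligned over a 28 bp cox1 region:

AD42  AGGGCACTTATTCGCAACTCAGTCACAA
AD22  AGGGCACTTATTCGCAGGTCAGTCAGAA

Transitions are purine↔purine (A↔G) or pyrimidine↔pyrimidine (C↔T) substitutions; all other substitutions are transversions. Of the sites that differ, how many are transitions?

1

The sequences differ at positions 17 (A/G, transition), 18 (C/G, transversion), 26 (C/G, transversion).
Of the 3 differences, 1 transition and 2 transversions, so the answer is 1.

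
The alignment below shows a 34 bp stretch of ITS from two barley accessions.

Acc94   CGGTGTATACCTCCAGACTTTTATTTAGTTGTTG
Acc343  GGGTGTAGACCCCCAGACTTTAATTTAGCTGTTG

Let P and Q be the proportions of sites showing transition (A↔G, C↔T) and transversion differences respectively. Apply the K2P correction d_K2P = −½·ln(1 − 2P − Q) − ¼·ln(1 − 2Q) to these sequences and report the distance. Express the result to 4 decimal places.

0.1638

Differing sites — 1:C/G (Tv); 8:T/G (Tv); 12:T/C (Ti); 22:T/A (Tv); 29:T/C (Ti).
Of the 5 differences, 2 transitions and 3 transversions over 34 sites: P = 2/34 = 0.058824, Q = 3/34 = 0.088235.
d = −0.5·ln(0.794117) − 0.25·ln(0.823530) = −0.5·(-0.230524) − 0.25·(-0.194155) = 0.1638.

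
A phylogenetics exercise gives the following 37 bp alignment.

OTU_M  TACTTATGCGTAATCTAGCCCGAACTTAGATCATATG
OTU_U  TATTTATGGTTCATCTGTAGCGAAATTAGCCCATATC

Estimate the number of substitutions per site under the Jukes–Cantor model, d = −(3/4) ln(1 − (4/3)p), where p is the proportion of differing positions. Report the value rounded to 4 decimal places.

The sequences differ at positions 3 (C/T), 9 (C/G), 10 (G/T), 12 (A/C), 17 (A/G), 18 (G/T), 19 (C/A), 20 (C/G), 25 (C/A), 30 (A/C), 31 (T/C), 37 (G/C).
p = 12/37 = 0.324324.
d = −0.75 · ln(1 − (4/3)·0.324324) = −0.75 · ln(0.567568) = −0.75 · (-0.566395) = 0.4248.

0.4248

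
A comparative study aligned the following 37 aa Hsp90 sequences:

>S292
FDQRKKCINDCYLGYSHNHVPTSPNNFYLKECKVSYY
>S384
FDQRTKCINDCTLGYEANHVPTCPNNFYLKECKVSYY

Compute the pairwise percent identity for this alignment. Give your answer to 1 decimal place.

86.5%

Differing sites — 5:K/T; 12:Y/T; 16:S/E; 17:H/A; 23:S/C.
32 of the 37 sites match, so the percent identity is 32/37 × 100 = 86.5%.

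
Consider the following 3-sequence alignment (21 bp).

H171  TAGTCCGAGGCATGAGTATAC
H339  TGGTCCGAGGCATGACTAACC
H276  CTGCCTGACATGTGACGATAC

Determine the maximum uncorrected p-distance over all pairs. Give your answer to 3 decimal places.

Pairwise Hamming distances:
  H171 vs H339: 4
  H171 vs H276: 10
  H339 vs H276: 11
The largest is 11 mismatches, between H339 and H276; p = 11/21 = 0.524.

0.524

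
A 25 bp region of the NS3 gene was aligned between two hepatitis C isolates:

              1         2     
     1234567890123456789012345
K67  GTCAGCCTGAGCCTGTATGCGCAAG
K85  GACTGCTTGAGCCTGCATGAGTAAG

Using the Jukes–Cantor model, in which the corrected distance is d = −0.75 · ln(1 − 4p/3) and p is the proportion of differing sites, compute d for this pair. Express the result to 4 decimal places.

0.2892

The sequences differ at positions 2 (T/A), 4 (A/T), 7 (C/T), 16 (T/C), 20 (C/A), 22 (C/T).
p = 6/25 = 0.240000.
d = −0.75 · ln(1 − (4/3)·0.240000) = −0.75 · ln(0.680000) = −0.75 · (-0.385662) = 0.2892.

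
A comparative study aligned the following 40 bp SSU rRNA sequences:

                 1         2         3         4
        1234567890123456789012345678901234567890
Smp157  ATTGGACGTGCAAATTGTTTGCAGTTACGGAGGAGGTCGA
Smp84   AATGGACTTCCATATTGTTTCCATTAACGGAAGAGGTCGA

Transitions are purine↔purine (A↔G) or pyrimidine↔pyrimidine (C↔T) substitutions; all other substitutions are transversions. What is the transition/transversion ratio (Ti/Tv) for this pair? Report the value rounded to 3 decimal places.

0.143

Differing sites — 2:T/A (Tv); 8:G/T (Tv); 10:G/C (Tv); 13:A/T (Tv); 21:G/C (Tv); 24:G/T (Tv); 26:T/A (Tv); 32:G/A (Ti).
Of the 8 differences, 1 transition and 7 transversions, so Ti/Tv = 1/7 = 0.143.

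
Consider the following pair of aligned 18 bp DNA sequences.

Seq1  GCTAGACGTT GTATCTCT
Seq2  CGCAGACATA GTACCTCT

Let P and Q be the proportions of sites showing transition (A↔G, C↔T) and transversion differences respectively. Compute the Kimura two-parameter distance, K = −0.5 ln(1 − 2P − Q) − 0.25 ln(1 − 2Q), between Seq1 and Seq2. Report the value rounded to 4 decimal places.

Mismatches occur at site 1 (G↔C, transversion), site 2 (C↔G, transversion), site 3 (T↔C, transition), site 8 (G↔A, transition), site 10 (T↔A, transversion), site 14 (T↔C, transition).
Of the 6 differences, 3 transitions and 3 transversions over 18 sites: P = 3/18 = 0.166667, Q = 3/18 = 0.166667.
d = −0.5·ln(0.499999) − 0.25·ln(0.666666) = −0.5·(-0.693149) − 0.25·(-0.405466) = 0.4479.

0.4479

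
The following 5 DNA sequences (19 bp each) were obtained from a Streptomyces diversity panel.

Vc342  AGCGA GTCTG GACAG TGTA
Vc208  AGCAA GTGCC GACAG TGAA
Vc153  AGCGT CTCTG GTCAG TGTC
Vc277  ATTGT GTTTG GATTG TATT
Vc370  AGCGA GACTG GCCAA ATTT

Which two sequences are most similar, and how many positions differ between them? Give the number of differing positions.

Pairwise Hamming distances:
  Vc342 vs Vc208: 5
  Vc342 vs Vc153: 4
  Vc342 vs Vc277: 8
  Vc342 vs Vc370: 6
  Vc208 vs Vc153: 9
  Vc208 vs Vc277: 12
  Vc208 vs Vc370: 11
  Vc153 vs Vc277: 9
  Vc153 vs Vc370: 8
  Vc277 vs Vc370: 11
The smallest is 4, between Vc342 and Vc153.

4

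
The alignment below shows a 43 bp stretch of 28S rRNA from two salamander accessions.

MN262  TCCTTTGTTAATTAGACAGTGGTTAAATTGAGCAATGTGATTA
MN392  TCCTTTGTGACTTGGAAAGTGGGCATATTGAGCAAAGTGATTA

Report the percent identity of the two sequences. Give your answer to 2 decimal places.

Mismatches occur at site 9 (T/G), site 11 (A/C), site 14 (A/G), site 17 (C/A), site 23 (T/G), site 24 (T/C), site 26 (A/T), site 36 (T/A).
35 of the 43 sites match, so the percent identity is 35/43 × 100 = 81.40%.

81.40%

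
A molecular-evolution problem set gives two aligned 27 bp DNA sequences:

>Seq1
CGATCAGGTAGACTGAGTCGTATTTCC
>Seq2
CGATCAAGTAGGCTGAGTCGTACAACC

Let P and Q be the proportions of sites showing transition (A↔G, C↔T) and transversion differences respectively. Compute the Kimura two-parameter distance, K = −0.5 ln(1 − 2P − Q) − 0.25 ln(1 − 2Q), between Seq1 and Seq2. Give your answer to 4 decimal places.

The sequences differ at positions 7 (G/A, transition), 12 (A/G, transition), 23 (T/C, transition), 24 (T/A, transversion), 25 (T/A, transversion).
Of the 5 differences, 3 transitions and 2 transversions over 27 sites: P = 3/27 = 0.111111, Q = 2/27 = 0.074074.
d = −0.5·ln(0.703704) − 0.25·ln(0.851852) = −0.5·(-0.351397) − 0.25·(-0.160342) = 0.2158.

0.2158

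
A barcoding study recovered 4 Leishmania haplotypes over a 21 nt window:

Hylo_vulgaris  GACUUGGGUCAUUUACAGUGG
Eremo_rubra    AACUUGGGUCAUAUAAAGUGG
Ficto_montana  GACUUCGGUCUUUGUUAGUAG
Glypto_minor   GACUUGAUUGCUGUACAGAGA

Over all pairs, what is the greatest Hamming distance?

12

Pairwise Hamming distances:
  Hylo_vulgaris vs Eremo_rubra: 3
  Hylo_vulgaris vs Ficto_montana: 6
  Hylo_vulgaris vs Glypto_minor: 7
  Eremo_rubra vs Ficto_montana: 8
  Eremo_rubra vs Glypto_minor: 9
  Ficto_montana vs Glypto_minor: 12
The largest is 12, between Ficto_montana and Glypto_minor.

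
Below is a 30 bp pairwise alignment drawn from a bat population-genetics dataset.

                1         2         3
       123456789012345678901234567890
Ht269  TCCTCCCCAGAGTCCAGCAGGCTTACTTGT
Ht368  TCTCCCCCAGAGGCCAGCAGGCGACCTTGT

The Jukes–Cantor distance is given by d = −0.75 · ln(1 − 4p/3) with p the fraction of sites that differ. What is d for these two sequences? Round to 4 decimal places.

0.2326

Differing sites — 3:C/T; 4:T/C; 13:T/G; 23:T/G; 24:T/A; 25:A/C.
p = 6/30 = 0.200000.
d = −0.75 · ln(1 − (4/3)·0.200000) = −0.75 · ln(0.733333) = −0.75 · (-0.310155) = 0.2326.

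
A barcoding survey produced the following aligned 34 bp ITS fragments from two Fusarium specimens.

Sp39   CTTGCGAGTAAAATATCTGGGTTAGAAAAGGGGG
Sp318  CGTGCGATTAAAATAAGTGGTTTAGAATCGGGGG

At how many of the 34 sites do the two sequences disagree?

7

Differing sites — 2:T/G; 8:G/T; 16:T/A; 17:C/G; 21:G/T; 28:A/T; 29:A/C.
That gives 7 mismatches out of 34 aligned sites, so the Hamming distance is 7.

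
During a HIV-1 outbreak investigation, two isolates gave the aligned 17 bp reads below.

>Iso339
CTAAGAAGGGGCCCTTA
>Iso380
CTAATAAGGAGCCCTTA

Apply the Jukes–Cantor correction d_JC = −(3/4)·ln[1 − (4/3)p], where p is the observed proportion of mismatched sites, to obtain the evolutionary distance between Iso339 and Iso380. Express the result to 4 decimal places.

0.1280

Differing sites — 5:G/T; 10:G/A.
p = 2/17 = 0.117647.
d = −0.75 · ln(1 − (4/3)·0.117647) = −0.75 · ln(0.843137) = −0.75 · (-0.170626) = 0.1280.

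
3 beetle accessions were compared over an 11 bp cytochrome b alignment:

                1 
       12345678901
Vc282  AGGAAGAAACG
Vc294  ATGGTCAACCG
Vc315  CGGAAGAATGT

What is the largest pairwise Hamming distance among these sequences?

Pairwise Hamming distances:
  Vc282 vs Vc294: 5
  Vc282 vs Vc315: 4
  Vc294 vs Vc315: 8
The largest is 8, between Vc294 and Vc315.

8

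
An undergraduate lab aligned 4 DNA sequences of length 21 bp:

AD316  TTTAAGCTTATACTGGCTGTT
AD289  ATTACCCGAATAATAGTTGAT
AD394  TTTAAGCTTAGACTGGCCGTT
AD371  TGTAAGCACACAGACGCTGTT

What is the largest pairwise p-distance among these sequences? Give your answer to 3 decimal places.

Pairwise Hamming distances:
  AD316 vs AD289: 9
  AD316 vs AD394: 2
  AD316 vs AD371: 7
  AD289 vs AD394: 11
  AD289 vs AD371: 12
  AD394 vs AD371: 8
The largest is 12 mismatches, between AD289 and AD371; p = 12/21 = 0.571.

0.571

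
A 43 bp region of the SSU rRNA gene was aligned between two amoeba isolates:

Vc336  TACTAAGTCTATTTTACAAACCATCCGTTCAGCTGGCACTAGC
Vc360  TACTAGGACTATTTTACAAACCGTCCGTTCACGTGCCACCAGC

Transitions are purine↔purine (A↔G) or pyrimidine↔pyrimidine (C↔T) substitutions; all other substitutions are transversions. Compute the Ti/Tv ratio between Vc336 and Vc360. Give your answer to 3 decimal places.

Mismatches occur at site 6 (A↔G, transition), site 8 (T↔A, transversion), site 23 (A↔G, transition), site 32 (G↔C, transversion), site 33 (C↔G, transversion), site 36 (G↔C, transversion), site 40 (T↔C, transition).
Of the 7 differences, 3 transitions and 4 transversions, so Ti/Tv = 3/4 = 0.750.

0.750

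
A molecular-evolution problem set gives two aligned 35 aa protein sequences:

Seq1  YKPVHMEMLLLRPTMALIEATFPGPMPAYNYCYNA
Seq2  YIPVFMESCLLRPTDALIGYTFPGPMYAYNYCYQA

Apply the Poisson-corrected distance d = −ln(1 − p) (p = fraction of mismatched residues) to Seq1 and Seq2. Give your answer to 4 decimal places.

0.2973

The sequences differ at positions 2 (K/I), 5 (H/F), 8 (M/S), 9 (L/C), 15 (M/D), 19 (E/G), 20 (A/Y), 27 (P/Y), 34 (N/Q).
p = 9/35 = 0.257143.
d = −ln(1 − 0.257143) = −ln(0.742857) = 0.2973.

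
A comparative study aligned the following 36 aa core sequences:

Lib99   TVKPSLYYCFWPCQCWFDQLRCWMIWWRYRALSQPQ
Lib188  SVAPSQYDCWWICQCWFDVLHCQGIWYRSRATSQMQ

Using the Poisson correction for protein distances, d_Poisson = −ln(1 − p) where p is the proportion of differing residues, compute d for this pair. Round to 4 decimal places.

0.4925

The sequences differ at positions 1 (T/S), 3 (K/A), 6 (L/Q), 8 (Y/D), 10 (F/W), 12 (P/I), 19 (Q/V), 21 (R/H), 23 (W/Q), 24 (M/G), 27 (W/Y), 29 (Y/S), 32 (L/T), 35 (P/M).
p = 14/36 = 0.388889.
d = −ln(1 − 0.388889) = −ln(0.611111) = 0.4925.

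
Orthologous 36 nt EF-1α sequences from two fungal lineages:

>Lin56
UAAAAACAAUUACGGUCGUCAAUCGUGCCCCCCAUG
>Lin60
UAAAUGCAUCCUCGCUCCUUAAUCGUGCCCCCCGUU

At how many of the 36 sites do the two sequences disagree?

Differing sites — 5:A/U; 6:A/G; 9:A/U; 10:U/C; 11:U/C; 12:A/U; 15:G/C; 18:G/C; 20:C/U; 34:A/G; 36:G/U.
That gives 11 mismatches out of 36 aligned sites, so the Hamming distance is 11.

11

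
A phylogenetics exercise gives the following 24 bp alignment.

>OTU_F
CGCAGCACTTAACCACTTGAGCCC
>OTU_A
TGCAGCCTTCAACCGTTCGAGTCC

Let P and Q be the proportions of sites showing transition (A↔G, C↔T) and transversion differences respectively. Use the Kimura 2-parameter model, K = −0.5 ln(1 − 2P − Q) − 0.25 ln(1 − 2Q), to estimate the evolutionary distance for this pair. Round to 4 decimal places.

0.5122

Differing sites — 1:C/T (Ti); 7:A/C (Tv); 8:C/T (Ti); 10:T/C (Ti); 15:A/G (Ti); 16:C/T (Ti); 18:T/C (Ti); 22:C/T (Ti).
Of the 8 differences, 7 transitions and 1 transversion over 24 sites: P = 7/24 = 0.291667, Q = 1/24 = 0.041667.
d = −0.5·ln(0.374999) − 0.25·ln(0.916666) = −0.5·(-0.980832) − 0.25·(-0.087012) = 0.5122.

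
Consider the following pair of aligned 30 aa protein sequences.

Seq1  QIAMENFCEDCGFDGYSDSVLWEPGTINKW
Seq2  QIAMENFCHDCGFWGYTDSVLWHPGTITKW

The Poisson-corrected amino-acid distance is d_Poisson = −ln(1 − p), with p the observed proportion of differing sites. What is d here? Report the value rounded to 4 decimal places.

0.1823

The sequences differ at positions 9 (E/H), 14 (D/W), 17 (S/T), 23 (E/H), 28 (N/T).
p = 5/30 = 0.166667.
d = −ln(1 − 0.166667) = −ln(0.833333) = 0.1823.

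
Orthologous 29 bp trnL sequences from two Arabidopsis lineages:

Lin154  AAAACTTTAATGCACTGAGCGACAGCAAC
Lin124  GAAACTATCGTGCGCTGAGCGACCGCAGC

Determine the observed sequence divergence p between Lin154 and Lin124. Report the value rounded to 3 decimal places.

Differing sites — 1:A/G; 7:T/A; 9:A/C; 10:A/G; 14:A/G; 24:A/C; 28:A/G.
There are 7 differences over 29 sites, so p = 7/29 = 0.241.

0.241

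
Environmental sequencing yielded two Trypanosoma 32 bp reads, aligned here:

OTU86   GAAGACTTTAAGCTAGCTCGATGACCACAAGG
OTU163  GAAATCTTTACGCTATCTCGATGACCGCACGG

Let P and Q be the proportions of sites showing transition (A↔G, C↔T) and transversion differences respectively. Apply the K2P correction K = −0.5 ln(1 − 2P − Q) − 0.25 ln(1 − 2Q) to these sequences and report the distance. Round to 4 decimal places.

Differing sites — 4:G/A (Ti); 5:A/T (Tv); 11:A/C (Tv); 16:G/T (Tv); 27:A/G (Ti); 30:A/C (Tv).
Of the 6 differences, 2 transitions and 4 transversions over 32 sites: P = 2/32 = 0.062500, Q = 4/32 = 0.125000.
d = −0.5·ln(0.750000) − 0.25·ln(0.750000) = −0.5·(-0.287682) − 0.25·(-0.287682) = 0.2158.

0.2158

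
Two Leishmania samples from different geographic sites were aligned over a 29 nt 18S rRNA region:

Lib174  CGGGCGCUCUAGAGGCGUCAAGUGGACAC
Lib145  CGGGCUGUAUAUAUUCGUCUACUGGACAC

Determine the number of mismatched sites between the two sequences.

Differing sites — 6:G/U; 7:C/G; 9:C/A; 12:G/U; 14:G/U; 15:G/U; 20:A/U; 22:G/C.
That gives 8 mismatches out of 29 aligned sites, so the Hamming distance is 8.

8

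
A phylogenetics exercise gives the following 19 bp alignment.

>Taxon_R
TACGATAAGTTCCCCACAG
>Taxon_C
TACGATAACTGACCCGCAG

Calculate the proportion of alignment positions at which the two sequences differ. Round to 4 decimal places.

Differing sites — 9:G/C; 11:T/G; 12:C/A; 16:A/G.
There are 4 differences over 19 sites, so p = 4/19 = 0.2105.

0.2105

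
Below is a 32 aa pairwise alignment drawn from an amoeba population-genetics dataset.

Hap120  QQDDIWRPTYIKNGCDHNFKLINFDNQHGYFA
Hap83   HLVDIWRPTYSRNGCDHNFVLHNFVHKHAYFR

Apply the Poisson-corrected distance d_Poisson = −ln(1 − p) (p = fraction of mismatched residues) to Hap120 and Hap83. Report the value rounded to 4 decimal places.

0.4700

Mismatches occur at site 1 (Q/H), site 2 (Q/L), site 3 (D/V), site 11 (I/S), site 12 (K/R), site 20 (K/V), site 22 (I/H), site 25 (D/V), site 26 (N/H), site 27 (Q/K), site 29 (G/A), site 32 (A/R).
p = 12/32 = 0.375000.
d = −ln(1 − 0.375000) = −ln(0.625000) = 0.4700.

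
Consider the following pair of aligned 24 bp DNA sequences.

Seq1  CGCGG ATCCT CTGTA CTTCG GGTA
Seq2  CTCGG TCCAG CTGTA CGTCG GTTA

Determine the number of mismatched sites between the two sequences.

The sequences differ at positions 2 (G/T), 6 (A/T), 7 (T/C), 9 (C/A), 10 (T/G), 17 (T/G), 22 (G/T).
That gives 7 mismatches out of 24 aligned sites, so the Hamming distance is 7.

7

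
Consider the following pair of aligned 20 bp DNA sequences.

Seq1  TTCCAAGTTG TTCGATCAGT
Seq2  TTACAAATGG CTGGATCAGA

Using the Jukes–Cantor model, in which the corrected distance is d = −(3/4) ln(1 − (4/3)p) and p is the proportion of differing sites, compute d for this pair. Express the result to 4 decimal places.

Mismatches occur at site 3 (C↔A), site 7 (G↔A), site 9 (T↔G), site 11 (T↔C), site 13 (C↔G), site 20 (T↔A).
p = 6/20 = 0.300000.
d = −0.75 · ln(1 − (4/3)·0.300000) = −0.75 · ln(0.600000) = −0.75 · (-0.510826) = 0.3831.

0.3831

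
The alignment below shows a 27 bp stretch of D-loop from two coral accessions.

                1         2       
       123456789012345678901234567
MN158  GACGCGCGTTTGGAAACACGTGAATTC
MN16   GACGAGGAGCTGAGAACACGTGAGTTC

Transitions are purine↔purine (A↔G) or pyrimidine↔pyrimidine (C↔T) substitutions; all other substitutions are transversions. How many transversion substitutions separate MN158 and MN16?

3

The sequences differ at positions 5 (C/A, transversion), 7 (C/G, transversion), 8 (G/A, transition), 9 (T/G, transversion), 10 (T/C, transition), 13 (G/A, transition), 14 (A/G, transition), 24 (A/G, transition).
Of the 8 differences, 5 transitions and 3 transversions, so the answer is 3.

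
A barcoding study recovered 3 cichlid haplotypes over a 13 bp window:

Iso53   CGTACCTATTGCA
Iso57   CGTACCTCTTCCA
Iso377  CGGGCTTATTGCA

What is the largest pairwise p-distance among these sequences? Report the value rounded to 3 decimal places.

0.385

Pairwise Hamming distances:
  Iso53 vs Iso57: 2
  Iso53 vs Iso377: 3
  Iso57 vs Iso377: 5
The largest is 5 mismatches, between Iso57 and Iso377; p = 5/13 = 0.385.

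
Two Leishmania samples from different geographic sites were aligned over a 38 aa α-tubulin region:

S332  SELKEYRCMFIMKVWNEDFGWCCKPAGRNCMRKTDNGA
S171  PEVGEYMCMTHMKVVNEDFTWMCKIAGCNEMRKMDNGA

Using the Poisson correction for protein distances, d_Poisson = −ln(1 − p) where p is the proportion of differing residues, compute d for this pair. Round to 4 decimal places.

Mismatches occur at site 1 (S↔P), site 3 (L↔V), site 4 (K↔G), site 7 (R↔M), site 10 (F↔T), site 11 (I↔H), site 15 (W↔V), site 20 (G↔T), site 22 (C↔M), site 25 (P↔I), site 28 (R↔C), site 30 (C↔E), site 34 (T↔M).
p = 13/38 = 0.342105.
d = −ln(1 − 0.342105) = −ln(0.657895) = 0.4187.

0.4187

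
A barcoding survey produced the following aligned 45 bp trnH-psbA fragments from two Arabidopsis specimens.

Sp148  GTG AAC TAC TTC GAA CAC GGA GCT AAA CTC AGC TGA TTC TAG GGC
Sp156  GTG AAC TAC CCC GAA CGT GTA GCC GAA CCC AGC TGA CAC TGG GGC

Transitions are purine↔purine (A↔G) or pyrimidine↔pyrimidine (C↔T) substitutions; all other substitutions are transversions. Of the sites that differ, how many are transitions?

9

Differing sites — 10:T/C (Ti); 11:T/C (Ti); 17:A/G (Ti); 18:C/T (Ti); 20:G/T (Tv); 24:T/C (Ti); 25:A/G (Ti); 29:T/C (Ti); 37:T/C (Ti); 38:T/A (Tv); 41:A/G (Ti).
Of the 11 differences, 9 transitions and 2 transversions, so the answer is 9.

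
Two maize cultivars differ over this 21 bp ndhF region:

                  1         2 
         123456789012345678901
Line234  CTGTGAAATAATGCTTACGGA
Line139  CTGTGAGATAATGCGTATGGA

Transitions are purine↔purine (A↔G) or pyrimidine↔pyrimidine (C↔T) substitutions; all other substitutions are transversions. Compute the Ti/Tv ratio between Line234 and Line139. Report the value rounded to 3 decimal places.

Mismatches occur at site 7 (A/G, transition), site 15 (T/G, transversion), site 18 (C/T, transition).
Of the 3 differences, 2 transitions and 1 transversion, so Ti/Tv = 2/1 = 2.000.

2.000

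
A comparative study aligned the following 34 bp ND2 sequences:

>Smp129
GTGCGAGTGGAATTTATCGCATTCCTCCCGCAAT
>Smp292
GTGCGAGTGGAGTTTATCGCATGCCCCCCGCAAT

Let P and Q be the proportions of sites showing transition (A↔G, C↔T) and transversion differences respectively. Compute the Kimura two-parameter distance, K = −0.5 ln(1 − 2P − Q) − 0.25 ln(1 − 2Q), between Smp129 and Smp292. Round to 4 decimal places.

The sequences differ at positions 12 (A/G, transition), 23 (T/G, transversion), 26 (T/C, transition).
Of the 3 differences, 2 transitions and 1 transversion over 34 sites: P = 2/34 = 0.058824, Q = 1/34 = 0.029412.
d = −0.5·ln(0.852940) − 0.25·ln(0.941176) = −0.5·(-0.159066) − 0.25·(-0.060625) = 0.0947.

0.0947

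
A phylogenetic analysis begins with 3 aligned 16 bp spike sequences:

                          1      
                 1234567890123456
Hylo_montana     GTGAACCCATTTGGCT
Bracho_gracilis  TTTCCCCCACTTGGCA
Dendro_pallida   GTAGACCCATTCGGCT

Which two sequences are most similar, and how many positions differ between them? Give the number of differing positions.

3

Pairwise Hamming distances:
  Hylo_montana vs Bracho_gracilis: 6
  Hylo_montana vs Dendro_pallida: 3
  Bracho_gracilis vs Dendro_pallida: 7
The smallest is 3, between Hylo_montana and Dendro_pallida.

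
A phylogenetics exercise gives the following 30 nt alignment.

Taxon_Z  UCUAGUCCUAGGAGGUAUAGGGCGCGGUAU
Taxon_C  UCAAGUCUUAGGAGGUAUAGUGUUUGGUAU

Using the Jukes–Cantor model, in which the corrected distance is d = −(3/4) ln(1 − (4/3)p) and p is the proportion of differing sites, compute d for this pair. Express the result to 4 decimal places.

0.2326

The sequences differ at positions 3 (U/A), 8 (C/U), 21 (G/U), 23 (C/U), 24 (G/U), 25 (C/U).
p = 6/30 = 0.200000.
d = −0.75 · ln(1 − (4/3)·0.200000) = −0.75 · ln(0.733333) = −0.75 · (-0.310155) = 0.2326.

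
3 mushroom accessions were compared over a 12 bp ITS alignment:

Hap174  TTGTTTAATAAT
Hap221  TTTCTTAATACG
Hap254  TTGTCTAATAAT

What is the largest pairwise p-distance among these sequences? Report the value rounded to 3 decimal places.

Pairwise Hamming distances:
  Hap174 vs Hap221: 4
  Hap174 vs Hap254: 1
  Hap221 vs Hap254: 5
The largest is 5 mismatches, between Hap221 and Hap254; p = 5/12 = 0.417.

0.417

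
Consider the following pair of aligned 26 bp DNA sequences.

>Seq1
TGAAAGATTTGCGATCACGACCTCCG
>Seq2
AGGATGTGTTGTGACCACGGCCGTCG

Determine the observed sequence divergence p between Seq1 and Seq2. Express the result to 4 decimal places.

Differing sites — 1:T/A; 3:A/G; 5:A/T; 7:A/T; 8:T/G; 12:C/T; 15:T/C; 20:A/G; 23:T/G; 24:C/T.
There are 10 differences over 26 sites, so p = 10/26 = 0.3846.

0.3846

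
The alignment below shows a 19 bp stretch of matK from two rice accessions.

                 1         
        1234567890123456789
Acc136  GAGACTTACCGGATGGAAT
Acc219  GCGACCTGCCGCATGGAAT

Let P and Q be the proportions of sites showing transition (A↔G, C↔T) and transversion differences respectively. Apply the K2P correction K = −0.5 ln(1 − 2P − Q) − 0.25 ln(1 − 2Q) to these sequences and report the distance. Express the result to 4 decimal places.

0.2488

Differing sites — 2:A/C (Tv); 6:T/C (Ti); 8:A/G (Ti); 12:G/C (Tv).
Of the 4 differences, 2 transitions and 2 transversions over 19 sites: P = 2/19 = 0.105263, Q = 2/19 = 0.105263.
d = −0.5·ln(0.684211) − 0.25·ln(0.789474) = −0.5·(-0.379489) − 0.25·(-0.236388) = 0.2488.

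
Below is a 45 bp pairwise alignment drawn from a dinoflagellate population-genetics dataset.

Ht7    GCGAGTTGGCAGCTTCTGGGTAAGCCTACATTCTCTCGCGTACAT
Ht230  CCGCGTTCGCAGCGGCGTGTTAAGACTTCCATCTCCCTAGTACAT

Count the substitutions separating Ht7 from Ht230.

15

Differing sites — 1:G/C; 4:A/C; 8:G/C; 14:T/G; 15:T/G; 17:T/G; 18:G/T; 20:G/T; 25:C/A; 28:A/T; 30:A/C; 31:T/A; 36:T/C; 38:G/T; 39:C/A.
That gives 15 mismatches out of 45 aligned sites, so the Hamming distance is 15.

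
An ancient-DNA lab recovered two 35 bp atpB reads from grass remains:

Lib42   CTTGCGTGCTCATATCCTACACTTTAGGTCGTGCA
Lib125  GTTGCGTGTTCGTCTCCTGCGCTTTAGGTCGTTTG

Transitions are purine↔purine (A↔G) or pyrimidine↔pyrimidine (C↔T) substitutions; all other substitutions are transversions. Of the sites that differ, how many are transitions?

The sequences differ at positions 1 (C/G, transversion), 9 (C/T, transition), 12 (A/G, transition), 14 (A/C, transversion), 19 (A/G, transition), 21 (A/G, transition), 33 (G/T, transversion), 34 (C/T, transition), 35 (A/G, transition).
Of the 9 differences, 6 transitions and 3 transversions, so the answer is 6.

6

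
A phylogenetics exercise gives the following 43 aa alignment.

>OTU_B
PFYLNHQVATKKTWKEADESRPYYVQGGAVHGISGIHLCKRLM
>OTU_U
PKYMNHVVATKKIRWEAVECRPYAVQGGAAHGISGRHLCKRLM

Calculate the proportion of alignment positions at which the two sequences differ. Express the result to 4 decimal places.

Mismatches occur at site 2 (F→K), site 4 (L→M), site 7 (Q→V), site 13 (T→I), site 14 (W→R), site 15 (K→W), site 18 (D→V), site 20 (S→C), site 24 (Y→A), site 30 (V→A), site 36 (I→R).
There are 11 differences over 43 sites, so p = 11/43 = 0.2558.

0.2558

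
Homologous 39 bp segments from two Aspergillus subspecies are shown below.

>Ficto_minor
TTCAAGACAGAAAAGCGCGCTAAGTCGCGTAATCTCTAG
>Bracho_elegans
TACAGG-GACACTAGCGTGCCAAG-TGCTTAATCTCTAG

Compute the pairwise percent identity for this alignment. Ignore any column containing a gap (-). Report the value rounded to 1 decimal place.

73.0%

Excluding the 2 gap columns leaves 37 comparable sites.
Differing sites — 2:T/A; 5:A/G; 8:C/G; 10:G/C; 12:A/C; 13:A/T; 18:C/T; 21:T/C; 26:C/T; 29:G/T.
27 of the 37 comparable sites match, so the percent identity is 27/37 × 100 = 73.0%.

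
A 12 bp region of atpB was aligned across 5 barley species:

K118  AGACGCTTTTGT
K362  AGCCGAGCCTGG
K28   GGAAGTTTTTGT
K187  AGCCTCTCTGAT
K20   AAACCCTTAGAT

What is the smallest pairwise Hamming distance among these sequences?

Pairwise Hamming distances:
  K118 vs K362: 6
  K118 vs K28: 3
  K118 vs K187: 5
  K118 vs K20: 5
  K362 vs K28: 8
  K362 vs K187: 7
  K362 vs K20: 10
  K28 vs K187: 8
  K28 vs K20: 8
  K187 vs K20: 5
The smallest is 3, between K118 and K28.

3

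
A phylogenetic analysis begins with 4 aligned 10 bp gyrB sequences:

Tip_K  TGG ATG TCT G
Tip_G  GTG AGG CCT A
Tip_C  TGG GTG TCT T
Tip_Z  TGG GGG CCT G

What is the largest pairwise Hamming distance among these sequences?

6

Pairwise Hamming distances:
  Tip_K vs Tip_G: 5
  Tip_K vs Tip_C: 2
  Tip_K vs Tip_Z: 3
  Tip_G vs Tip_C: 6
  Tip_G vs Tip_Z: 4
  Tip_C vs Tip_Z: 3
The largest is 6, between Tip_G and Tip_C.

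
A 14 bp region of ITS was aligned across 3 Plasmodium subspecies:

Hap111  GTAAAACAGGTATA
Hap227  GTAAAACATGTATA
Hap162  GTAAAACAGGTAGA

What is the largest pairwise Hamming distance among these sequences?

Pairwise Hamming distances:
  Hap111 vs Hap227: 1
  Hap111 vs Hap162: 1
  Hap227 vs Hap162: 2
The largest is 2, between Hap227 and Hap162.

2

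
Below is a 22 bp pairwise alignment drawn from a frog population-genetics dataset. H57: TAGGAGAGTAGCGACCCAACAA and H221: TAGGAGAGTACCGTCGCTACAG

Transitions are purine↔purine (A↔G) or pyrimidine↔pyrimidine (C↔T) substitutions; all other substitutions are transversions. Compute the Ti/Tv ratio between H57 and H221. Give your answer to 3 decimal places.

0.250

The sequences differ at positions 11 (G/C, transversion), 14 (A/T, transversion), 16 (C/G, transversion), 18 (A/T, transversion), 22 (A/G, transition).
Of the 5 differences, 1 transition and 4 transversions, so Ti/Tv = 1/4 = 0.250.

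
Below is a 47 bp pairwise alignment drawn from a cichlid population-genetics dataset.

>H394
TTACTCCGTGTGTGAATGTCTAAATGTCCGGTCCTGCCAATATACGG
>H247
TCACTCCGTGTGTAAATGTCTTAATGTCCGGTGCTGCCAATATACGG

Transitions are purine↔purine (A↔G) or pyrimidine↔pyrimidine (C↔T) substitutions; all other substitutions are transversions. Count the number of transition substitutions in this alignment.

Differing sites — 2:T/C (Ti); 14:G/A (Ti); 22:A/T (Tv); 33:C/G (Tv).
Of the 4 differences, 2 transitions and 2 transversions, so the answer is 2.

2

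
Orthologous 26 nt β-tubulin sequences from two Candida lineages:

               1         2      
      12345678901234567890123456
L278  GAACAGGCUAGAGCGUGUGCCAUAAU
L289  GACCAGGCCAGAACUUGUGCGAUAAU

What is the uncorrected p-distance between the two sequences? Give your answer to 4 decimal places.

0.1923

Differing sites — 3:A/C; 9:U/C; 13:G/A; 15:G/U; 21:C/G.
There are 5 differences over 26 sites, so p = 5/26 = 0.1923.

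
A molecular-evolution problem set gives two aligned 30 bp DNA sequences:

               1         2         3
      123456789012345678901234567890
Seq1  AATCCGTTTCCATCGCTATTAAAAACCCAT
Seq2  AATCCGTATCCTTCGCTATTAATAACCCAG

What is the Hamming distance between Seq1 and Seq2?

Differing sites — 8:T/A; 12:A/T; 23:A/T; 30:T/G.
That gives 4 mismatches out of 30 aligned sites, so the Hamming distance is 4.

4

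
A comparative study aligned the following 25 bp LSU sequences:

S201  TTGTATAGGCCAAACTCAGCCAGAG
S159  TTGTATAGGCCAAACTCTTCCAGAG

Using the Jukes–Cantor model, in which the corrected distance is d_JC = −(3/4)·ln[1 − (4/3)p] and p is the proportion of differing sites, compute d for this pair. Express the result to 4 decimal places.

Differing sites — 18:A/T; 19:G/T.
p = 2/25 = 0.080000.
d = −0.75 · ln(1 − (4/3)·0.080000) = −0.75 · ln(0.893333) = −0.75 · (-0.112796) = 0.0846.

0.0846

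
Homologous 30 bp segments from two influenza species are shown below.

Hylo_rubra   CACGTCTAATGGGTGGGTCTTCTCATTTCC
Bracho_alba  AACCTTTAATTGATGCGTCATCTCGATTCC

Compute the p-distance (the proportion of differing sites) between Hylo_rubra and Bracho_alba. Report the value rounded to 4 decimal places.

0.3000

Differing sites — 1:C/A; 4:G/C; 6:C/T; 11:G/T; 13:G/A; 16:G/C; 20:T/A; 25:A/G; 26:T/A.
There are 9 differences over 30 sites, so p = 9/30 = 0.3000.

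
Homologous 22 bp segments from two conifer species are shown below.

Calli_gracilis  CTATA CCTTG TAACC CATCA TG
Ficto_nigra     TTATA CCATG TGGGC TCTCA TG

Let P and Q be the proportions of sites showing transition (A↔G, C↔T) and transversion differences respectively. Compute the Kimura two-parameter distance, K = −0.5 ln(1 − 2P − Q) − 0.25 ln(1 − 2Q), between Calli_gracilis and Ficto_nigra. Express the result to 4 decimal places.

0.4262

Differing sites — 1:C/T (Ti); 8:T/A (Tv); 12:A/G (Ti); 13:A/G (Ti); 14:C/G (Tv); 16:C/T (Ti); 17:A/C (Tv).
Of the 7 differences, 4 transitions and 3 transversions over 22 sites: P = 4/22 = 0.181818, Q = 3/22 = 0.136364.
d = −0.5·ln(0.500000) − 0.25·ln(0.727272) = −0.5·(-0.693147) − 0.25·(-0.318455) = 0.4262.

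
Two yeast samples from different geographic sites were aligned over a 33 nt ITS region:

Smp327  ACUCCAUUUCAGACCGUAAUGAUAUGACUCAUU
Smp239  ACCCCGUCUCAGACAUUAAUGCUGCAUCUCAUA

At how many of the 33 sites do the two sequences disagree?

11

Mismatches occur at site 3 (U→C), site 6 (A→G), site 8 (U→C), site 15 (C→A), site 16 (G→U), site 22 (A→C), site 24 (A→G), site 25 (U→C), site 26 (G→A), site 27 (A→U), site 33 (U→A).
That gives 11 mismatches out of 33 aligned sites, so the Hamming distance is 11.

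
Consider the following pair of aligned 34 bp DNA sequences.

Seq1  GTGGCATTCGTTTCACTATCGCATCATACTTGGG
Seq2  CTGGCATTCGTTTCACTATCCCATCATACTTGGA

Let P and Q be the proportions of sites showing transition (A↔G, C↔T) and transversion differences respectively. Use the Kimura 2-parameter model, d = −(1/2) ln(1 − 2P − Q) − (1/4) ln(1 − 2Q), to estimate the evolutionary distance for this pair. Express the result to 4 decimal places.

The sequences differ at positions 1 (G/C, transversion), 21 (G/C, transversion), 34 (G/A, transition).
Of the 3 differences, 1 transition and 2 transversions over 34 sites: P = 1/34 = 0.029412, Q = 2/34 = 0.058824.
d = −0.5·ln(0.882352) − 0.25·ln(0.882352) = −0.5·(-0.125164) − 0.25·(-0.125164) = 0.0939.

0.0939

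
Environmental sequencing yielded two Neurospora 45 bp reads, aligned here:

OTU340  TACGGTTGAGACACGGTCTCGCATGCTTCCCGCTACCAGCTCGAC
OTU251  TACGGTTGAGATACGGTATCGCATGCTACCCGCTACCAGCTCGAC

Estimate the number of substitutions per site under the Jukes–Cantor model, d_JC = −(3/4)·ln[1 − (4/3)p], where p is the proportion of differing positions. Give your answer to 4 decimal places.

0.0698

Differing sites — 12:C/T; 18:C/A; 28:T/A.
p = 3/45 = 0.066667.
d = −0.75 · ln(1 − (4/3)·0.066667) = −0.75 · ln(0.911111) = −0.75 · (-0.093091) = 0.0698.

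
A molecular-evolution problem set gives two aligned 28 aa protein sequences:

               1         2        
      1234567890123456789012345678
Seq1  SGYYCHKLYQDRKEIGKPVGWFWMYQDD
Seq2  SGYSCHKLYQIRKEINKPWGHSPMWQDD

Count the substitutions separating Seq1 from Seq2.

8

Mismatches occur at site 4 (Y→S), site 11 (D→I), site 16 (G→N), site 19 (V→W), site 21 (W→H), site 22 (F→S), site 23 (W→P), site 25 (Y→W).
That gives 8 mismatches out of 28 aligned sites, so the Hamming distance is 8.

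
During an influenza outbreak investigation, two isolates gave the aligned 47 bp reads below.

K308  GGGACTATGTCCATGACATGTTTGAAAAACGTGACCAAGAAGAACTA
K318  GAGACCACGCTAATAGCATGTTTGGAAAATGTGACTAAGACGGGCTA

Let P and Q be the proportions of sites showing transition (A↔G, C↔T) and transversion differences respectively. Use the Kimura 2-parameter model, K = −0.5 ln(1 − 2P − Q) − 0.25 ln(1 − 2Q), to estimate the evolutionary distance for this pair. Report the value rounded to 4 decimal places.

Mismatches occur at site 2 (G/A, transition), site 6 (T/C, transition), site 8 (T/C, transition), site 10 (T/C, transition), site 11 (C/T, transition), site 12 (C/A, transversion), site 15 (G/A, transition), site 16 (A/G, transition), site 25 (A/G, transition), site 30 (C/T, transition), site 36 (C/T, transition), site 41 (A/C, transversion), site 43 (A/G, transition), site 44 (A/G, transition).
Of the 14 differences, 12 transitions and 2 transversions over 47 sites: P = 12/47 = 0.255319, Q = 2/47 = 0.042553.
d = −0.5·ln(0.446809) − 0.25·ln(0.914894) = −0.5·(-0.805624) − 0.25·(-0.088947) = 0.4250.

0.4250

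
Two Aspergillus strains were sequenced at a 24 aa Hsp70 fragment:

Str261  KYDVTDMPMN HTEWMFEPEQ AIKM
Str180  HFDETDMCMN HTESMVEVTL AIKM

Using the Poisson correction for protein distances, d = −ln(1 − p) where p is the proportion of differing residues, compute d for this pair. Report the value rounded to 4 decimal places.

Mismatches occur at site 1 (K↔H), site 2 (Y↔F), site 4 (V↔E), site 8 (P↔C), site 14 (W↔S), site 16 (F↔V), site 18 (P↔V), site 19 (E↔T), site 20 (Q↔L).
p = 9/24 = 0.375000.
d = −ln(1 − 0.375000) = −ln(0.625000) = 0.4700.

0.4700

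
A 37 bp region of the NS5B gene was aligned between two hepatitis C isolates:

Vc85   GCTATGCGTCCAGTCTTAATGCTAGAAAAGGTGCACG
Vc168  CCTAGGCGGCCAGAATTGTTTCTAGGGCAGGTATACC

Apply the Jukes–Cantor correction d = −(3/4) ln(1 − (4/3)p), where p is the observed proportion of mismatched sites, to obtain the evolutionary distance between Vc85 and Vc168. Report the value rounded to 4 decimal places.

The sequences differ at positions 1 (G/C), 5 (T/G), 9 (T/G), 14 (T/A), 15 (C/A), 18 (A/G), 19 (A/T), 21 (G/T), 26 (A/G), 27 (A/G), 28 (A/C), 33 (G/A), 34 (C/T), 37 (G/C).
p = 14/37 = 0.378378.
d = −0.75 · ln(1 − (4/3)·0.378378) = −0.75 · ln(0.495496) = −0.75 · (-0.702196) = 0.5266.

0.5266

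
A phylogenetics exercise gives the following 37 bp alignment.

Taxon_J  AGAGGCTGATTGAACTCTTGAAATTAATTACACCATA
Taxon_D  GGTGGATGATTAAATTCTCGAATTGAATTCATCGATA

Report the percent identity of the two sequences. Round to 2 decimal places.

67.57%

Differing sites — 1:A/G; 3:A/T; 6:C/A; 12:G/A; 15:C/T; 19:T/C; 23:A/T; 25:T/G; 30:A/C; 31:C/A; 32:A/T; 34:C/G.
25 of the 37 sites match, so the percent identity is 25/37 × 100 = 67.57%.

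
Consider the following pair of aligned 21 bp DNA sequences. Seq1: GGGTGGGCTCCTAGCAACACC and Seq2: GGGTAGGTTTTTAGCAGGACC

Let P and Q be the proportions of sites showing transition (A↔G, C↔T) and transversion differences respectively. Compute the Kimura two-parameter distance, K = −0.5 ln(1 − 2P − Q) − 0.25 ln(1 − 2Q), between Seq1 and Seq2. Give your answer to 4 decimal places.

0.3960

The sequences differ at positions 5 (G/A, transition), 8 (C/T, transition), 10 (C/T, transition), 11 (C/T, transition), 17 (A/G, transition), 18 (C/G, transversion).
Of the 6 differences, 5 transitions and 1 transversion over 21 sites: P = 5/21 = 0.238095, Q = 1/21 = 0.047619.
d = −0.5·ln(0.476191) − 0.25·ln(0.904762) = −0.5·(-0.741936) − 0.25·(-0.100083) = 0.3960.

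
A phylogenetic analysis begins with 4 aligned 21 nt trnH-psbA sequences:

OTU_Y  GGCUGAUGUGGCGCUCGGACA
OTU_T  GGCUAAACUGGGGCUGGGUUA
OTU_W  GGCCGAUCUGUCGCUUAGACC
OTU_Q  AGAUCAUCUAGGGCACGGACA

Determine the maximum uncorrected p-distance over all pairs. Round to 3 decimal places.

0.524

Pairwise Hamming distances:
  OTU_Y vs OTU_T: 7
  OTU_Y vs OTU_W: 6
  OTU_Y vs OTU_Q: 7
  OTU_T vs OTU_W: 10
  OTU_T vs OTU_Q: 9
  OTU_W vs OTU_Q: 11
The largest is 11 mismatches, between OTU_W and OTU_Q; p = 11/21 = 0.524.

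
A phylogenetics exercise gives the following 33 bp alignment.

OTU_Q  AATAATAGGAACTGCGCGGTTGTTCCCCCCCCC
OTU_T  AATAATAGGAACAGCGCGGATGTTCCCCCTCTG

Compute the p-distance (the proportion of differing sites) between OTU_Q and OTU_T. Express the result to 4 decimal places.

0.1515

The sequences differ at positions 13 (T/A), 20 (T/A), 30 (C/T), 32 (C/T), 33 (C/G).
There are 5 differences over 33 sites, so p = 5/33 = 0.1515.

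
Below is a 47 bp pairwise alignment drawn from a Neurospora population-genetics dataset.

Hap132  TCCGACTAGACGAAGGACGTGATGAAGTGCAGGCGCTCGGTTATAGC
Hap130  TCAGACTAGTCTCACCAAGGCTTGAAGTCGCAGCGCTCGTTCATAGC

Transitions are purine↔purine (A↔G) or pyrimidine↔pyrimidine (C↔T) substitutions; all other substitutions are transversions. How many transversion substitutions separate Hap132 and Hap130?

14

Mismatches occur at site 3 (C↔A, transversion), site 10 (A↔T, transversion), site 12 (G↔T, transversion), site 13 (A↔C, transversion), site 15 (G↔C, transversion), site 16 (G↔C, transversion), site 18 (C↔A, transversion), site 20 (T↔G, transversion), site 21 (G↔C, transversion), site 22 (A↔T, transversion), site 29 (G↔C, transversion), site 30 (C↔G, transversion), site 31 (A↔C, transversion), site 32 (G↔A, transition), site 40 (G↔T, transversion), site 42 (T↔C, transition).
Of the 16 differences, 2 transitions and 14 transversions, so the answer is 14.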